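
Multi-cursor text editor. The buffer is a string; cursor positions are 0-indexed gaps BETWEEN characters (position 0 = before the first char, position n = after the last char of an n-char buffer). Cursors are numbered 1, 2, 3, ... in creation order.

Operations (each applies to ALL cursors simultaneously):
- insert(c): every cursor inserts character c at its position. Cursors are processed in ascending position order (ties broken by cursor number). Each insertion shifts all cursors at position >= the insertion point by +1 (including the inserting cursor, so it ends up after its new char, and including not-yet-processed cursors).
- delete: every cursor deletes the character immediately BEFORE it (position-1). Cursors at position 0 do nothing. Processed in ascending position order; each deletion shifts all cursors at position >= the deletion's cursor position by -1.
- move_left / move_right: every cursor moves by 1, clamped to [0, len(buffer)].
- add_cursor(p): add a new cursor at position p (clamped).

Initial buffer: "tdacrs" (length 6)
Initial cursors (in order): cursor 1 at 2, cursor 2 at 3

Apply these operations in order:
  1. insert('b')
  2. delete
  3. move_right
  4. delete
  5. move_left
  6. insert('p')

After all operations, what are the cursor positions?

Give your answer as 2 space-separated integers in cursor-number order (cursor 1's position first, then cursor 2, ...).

Answer: 3 3

Derivation:
After op 1 (insert('b')): buffer="tdbabcrs" (len 8), cursors c1@3 c2@5, authorship ..1.2...
After op 2 (delete): buffer="tdacrs" (len 6), cursors c1@2 c2@3, authorship ......
After op 3 (move_right): buffer="tdacrs" (len 6), cursors c1@3 c2@4, authorship ......
After op 4 (delete): buffer="tdrs" (len 4), cursors c1@2 c2@2, authorship ....
After op 5 (move_left): buffer="tdrs" (len 4), cursors c1@1 c2@1, authorship ....
After op 6 (insert('p')): buffer="tppdrs" (len 6), cursors c1@3 c2@3, authorship .12...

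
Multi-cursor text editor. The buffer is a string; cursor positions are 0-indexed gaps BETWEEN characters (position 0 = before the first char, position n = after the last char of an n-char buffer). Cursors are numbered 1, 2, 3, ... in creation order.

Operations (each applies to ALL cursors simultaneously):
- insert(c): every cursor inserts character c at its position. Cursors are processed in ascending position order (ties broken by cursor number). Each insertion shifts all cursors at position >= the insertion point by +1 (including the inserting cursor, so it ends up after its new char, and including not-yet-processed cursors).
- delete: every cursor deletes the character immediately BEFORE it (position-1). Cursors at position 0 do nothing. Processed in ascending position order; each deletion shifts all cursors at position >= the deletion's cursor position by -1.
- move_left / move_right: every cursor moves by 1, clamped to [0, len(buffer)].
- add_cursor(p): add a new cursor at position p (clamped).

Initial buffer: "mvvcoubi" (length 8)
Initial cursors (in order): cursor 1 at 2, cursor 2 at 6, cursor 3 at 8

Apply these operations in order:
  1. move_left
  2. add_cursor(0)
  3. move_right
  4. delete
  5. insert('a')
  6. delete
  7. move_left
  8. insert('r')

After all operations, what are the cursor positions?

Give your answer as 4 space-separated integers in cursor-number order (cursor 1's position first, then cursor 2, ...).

After op 1 (move_left): buffer="mvvcoubi" (len 8), cursors c1@1 c2@5 c3@7, authorship ........
After op 2 (add_cursor(0)): buffer="mvvcoubi" (len 8), cursors c4@0 c1@1 c2@5 c3@7, authorship ........
After op 3 (move_right): buffer="mvvcoubi" (len 8), cursors c4@1 c1@2 c2@6 c3@8, authorship ........
After op 4 (delete): buffer="vcob" (len 4), cursors c1@0 c4@0 c2@3 c3@4, authorship ....
After op 5 (insert('a')): buffer="aavcoaba" (len 8), cursors c1@2 c4@2 c2@6 c3@8, authorship 14...2.3
After op 6 (delete): buffer="vcob" (len 4), cursors c1@0 c4@0 c2@3 c3@4, authorship ....
After op 7 (move_left): buffer="vcob" (len 4), cursors c1@0 c4@0 c2@2 c3@3, authorship ....
After op 8 (insert('r')): buffer="rrvcrorb" (len 8), cursors c1@2 c4@2 c2@5 c3@7, authorship 14..2.3.

Answer: 2 5 7 2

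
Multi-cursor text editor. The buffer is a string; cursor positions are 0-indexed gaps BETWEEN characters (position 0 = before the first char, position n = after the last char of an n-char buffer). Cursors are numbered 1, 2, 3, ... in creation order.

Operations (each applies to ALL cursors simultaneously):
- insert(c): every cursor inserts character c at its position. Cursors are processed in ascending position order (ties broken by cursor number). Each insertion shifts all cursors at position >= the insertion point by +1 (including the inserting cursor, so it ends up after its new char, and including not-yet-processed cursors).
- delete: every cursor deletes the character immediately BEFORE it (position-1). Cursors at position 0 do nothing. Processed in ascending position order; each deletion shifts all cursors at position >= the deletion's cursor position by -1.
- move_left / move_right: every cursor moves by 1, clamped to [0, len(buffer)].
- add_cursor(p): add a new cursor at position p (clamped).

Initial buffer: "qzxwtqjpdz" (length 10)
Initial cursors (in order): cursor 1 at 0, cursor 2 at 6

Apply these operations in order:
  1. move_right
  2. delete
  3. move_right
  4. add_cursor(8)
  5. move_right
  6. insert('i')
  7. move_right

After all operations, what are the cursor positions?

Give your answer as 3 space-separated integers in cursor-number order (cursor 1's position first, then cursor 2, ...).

Answer: 4 10 11

Derivation:
After op 1 (move_right): buffer="qzxwtqjpdz" (len 10), cursors c1@1 c2@7, authorship ..........
After op 2 (delete): buffer="zxwtqpdz" (len 8), cursors c1@0 c2@5, authorship ........
After op 3 (move_right): buffer="zxwtqpdz" (len 8), cursors c1@1 c2@6, authorship ........
After op 4 (add_cursor(8)): buffer="zxwtqpdz" (len 8), cursors c1@1 c2@6 c3@8, authorship ........
After op 5 (move_right): buffer="zxwtqpdz" (len 8), cursors c1@2 c2@7 c3@8, authorship ........
After op 6 (insert('i')): buffer="zxiwtqpdizi" (len 11), cursors c1@3 c2@9 c3@11, authorship ..1.....2.3
After op 7 (move_right): buffer="zxiwtqpdizi" (len 11), cursors c1@4 c2@10 c3@11, authorship ..1.....2.3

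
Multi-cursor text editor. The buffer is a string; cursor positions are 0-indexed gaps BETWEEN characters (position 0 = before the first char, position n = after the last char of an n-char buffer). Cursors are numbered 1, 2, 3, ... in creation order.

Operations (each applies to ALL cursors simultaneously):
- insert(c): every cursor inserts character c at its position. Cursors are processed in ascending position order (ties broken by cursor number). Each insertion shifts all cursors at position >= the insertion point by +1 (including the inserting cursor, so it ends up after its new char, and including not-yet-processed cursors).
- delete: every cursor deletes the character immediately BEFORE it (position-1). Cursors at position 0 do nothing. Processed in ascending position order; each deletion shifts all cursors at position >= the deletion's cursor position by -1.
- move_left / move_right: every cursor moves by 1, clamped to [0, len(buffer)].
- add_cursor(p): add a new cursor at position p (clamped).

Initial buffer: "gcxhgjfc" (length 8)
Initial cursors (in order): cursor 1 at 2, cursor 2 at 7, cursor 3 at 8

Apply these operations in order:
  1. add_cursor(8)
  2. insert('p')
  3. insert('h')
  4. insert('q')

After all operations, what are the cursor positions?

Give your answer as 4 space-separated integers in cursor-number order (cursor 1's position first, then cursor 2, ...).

Answer: 5 13 20 20

Derivation:
After op 1 (add_cursor(8)): buffer="gcxhgjfc" (len 8), cursors c1@2 c2@7 c3@8 c4@8, authorship ........
After op 2 (insert('p')): buffer="gcpxhgjfpcpp" (len 12), cursors c1@3 c2@9 c3@12 c4@12, authorship ..1.....2.34
After op 3 (insert('h')): buffer="gcphxhgjfphcpphh" (len 16), cursors c1@4 c2@11 c3@16 c4@16, authorship ..11.....22.3434
After op 4 (insert('q')): buffer="gcphqxhgjfphqcpphhqq" (len 20), cursors c1@5 c2@13 c3@20 c4@20, authorship ..111.....222.343434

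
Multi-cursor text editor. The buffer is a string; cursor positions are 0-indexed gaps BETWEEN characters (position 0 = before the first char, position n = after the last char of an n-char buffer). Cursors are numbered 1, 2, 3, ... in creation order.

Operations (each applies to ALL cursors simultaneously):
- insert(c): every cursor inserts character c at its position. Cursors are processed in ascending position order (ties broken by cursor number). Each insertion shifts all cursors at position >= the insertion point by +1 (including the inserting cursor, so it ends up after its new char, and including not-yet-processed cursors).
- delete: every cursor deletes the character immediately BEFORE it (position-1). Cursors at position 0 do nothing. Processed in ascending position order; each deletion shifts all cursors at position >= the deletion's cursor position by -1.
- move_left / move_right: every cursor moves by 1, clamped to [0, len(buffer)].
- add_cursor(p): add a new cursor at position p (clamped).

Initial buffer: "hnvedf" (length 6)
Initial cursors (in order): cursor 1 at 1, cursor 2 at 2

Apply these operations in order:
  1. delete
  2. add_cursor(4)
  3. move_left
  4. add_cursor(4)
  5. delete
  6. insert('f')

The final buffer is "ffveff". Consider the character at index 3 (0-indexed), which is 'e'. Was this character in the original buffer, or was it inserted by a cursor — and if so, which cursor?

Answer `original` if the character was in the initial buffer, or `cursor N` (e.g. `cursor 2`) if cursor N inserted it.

Answer: original

Derivation:
After op 1 (delete): buffer="vedf" (len 4), cursors c1@0 c2@0, authorship ....
After op 2 (add_cursor(4)): buffer="vedf" (len 4), cursors c1@0 c2@0 c3@4, authorship ....
After op 3 (move_left): buffer="vedf" (len 4), cursors c1@0 c2@0 c3@3, authorship ....
After op 4 (add_cursor(4)): buffer="vedf" (len 4), cursors c1@0 c2@0 c3@3 c4@4, authorship ....
After op 5 (delete): buffer="ve" (len 2), cursors c1@0 c2@0 c3@2 c4@2, authorship ..
After op 6 (insert('f')): buffer="ffveff" (len 6), cursors c1@2 c2@2 c3@6 c4@6, authorship 12..34
Authorship (.=original, N=cursor N): 1 2 . . 3 4
Index 3: author = original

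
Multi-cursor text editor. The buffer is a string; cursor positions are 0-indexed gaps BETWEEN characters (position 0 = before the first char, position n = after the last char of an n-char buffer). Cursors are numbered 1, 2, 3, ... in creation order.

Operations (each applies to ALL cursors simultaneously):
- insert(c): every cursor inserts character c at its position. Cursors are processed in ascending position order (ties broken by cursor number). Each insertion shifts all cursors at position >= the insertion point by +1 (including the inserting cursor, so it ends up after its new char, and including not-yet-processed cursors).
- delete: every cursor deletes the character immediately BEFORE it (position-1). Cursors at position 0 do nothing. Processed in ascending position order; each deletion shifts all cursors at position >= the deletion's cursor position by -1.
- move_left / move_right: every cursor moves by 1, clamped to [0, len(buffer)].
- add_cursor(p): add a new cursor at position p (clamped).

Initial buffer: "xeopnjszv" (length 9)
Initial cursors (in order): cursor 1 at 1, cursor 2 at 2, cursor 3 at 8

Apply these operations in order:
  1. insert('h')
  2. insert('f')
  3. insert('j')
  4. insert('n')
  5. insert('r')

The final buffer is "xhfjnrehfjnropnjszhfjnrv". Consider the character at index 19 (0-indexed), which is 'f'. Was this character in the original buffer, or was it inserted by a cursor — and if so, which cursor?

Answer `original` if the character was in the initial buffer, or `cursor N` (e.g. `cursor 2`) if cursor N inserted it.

Answer: cursor 3

Derivation:
After op 1 (insert('h')): buffer="xhehopnjszhv" (len 12), cursors c1@2 c2@4 c3@11, authorship .1.2......3.
After op 2 (insert('f')): buffer="xhfehfopnjszhfv" (len 15), cursors c1@3 c2@6 c3@14, authorship .11.22......33.
After op 3 (insert('j')): buffer="xhfjehfjopnjszhfjv" (len 18), cursors c1@4 c2@8 c3@17, authorship .111.222......333.
After op 4 (insert('n')): buffer="xhfjnehfjnopnjszhfjnv" (len 21), cursors c1@5 c2@10 c3@20, authorship .1111.2222......3333.
After op 5 (insert('r')): buffer="xhfjnrehfjnropnjszhfjnrv" (len 24), cursors c1@6 c2@12 c3@23, authorship .11111.22222......33333.
Authorship (.=original, N=cursor N): . 1 1 1 1 1 . 2 2 2 2 2 . . . . . . 3 3 3 3 3 .
Index 19: author = 3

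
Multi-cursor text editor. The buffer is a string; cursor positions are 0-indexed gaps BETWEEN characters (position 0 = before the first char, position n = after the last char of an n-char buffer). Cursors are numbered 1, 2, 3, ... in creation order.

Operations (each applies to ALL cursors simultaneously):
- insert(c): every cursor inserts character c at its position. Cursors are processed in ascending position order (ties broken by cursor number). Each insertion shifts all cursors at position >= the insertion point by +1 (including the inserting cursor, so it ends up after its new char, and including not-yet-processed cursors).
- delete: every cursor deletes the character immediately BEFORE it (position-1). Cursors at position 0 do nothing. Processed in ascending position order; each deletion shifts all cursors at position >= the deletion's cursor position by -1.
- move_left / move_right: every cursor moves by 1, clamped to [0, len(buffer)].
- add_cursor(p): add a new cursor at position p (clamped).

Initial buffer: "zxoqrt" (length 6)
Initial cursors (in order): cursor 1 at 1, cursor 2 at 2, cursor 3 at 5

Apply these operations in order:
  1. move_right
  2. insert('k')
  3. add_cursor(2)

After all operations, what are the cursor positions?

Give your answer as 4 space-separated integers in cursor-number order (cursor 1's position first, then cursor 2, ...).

After op 1 (move_right): buffer="zxoqrt" (len 6), cursors c1@2 c2@3 c3@6, authorship ......
After op 2 (insert('k')): buffer="zxkokqrtk" (len 9), cursors c1@3 c2@5 c3@9, authorship ..1.2...3
After op 3 (add_cursor(2)): buffer="zxkokqrtk" (len 9), cursors c4@2 c1@3 c2@5 c3@9, authorship ..1.2...3

Answer: 3 5 9 2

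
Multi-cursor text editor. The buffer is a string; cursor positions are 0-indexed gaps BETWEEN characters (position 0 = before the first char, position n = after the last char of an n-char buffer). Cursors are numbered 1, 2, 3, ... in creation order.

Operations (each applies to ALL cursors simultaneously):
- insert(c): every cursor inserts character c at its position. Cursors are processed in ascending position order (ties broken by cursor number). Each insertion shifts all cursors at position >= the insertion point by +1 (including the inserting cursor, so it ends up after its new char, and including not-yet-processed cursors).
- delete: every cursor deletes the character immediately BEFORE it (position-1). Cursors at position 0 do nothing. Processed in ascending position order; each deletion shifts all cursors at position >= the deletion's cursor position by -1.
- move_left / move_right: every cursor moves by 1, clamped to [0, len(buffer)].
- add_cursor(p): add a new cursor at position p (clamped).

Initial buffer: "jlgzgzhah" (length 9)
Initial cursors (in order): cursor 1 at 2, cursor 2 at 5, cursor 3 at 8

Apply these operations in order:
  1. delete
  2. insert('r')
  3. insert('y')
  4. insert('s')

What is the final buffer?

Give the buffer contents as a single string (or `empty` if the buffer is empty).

Answer: jrysgzryszhrysh

Derivation:
After op 1 (delete): buffer="jgzzhh" (len 6), cursors c1@1 c2@3 c3@5, authorship ......
After op 2 (insert('r')): buffer="jrgzrzhrh" (len 9), cursors c1@2 c2@5 c3@8, authorship .1..2..3.
After op 3 (insert('y')): buffer="jrygzryzhryh" (len 12), cursors c1@3 c2@7 c3@11, authorship .11..22..33.
After op 4 (insert('s')): buffer="jrysgzryszhrysh" (len 15), cursors c1@4 c2@9 c3@14, authorship .111..222..333.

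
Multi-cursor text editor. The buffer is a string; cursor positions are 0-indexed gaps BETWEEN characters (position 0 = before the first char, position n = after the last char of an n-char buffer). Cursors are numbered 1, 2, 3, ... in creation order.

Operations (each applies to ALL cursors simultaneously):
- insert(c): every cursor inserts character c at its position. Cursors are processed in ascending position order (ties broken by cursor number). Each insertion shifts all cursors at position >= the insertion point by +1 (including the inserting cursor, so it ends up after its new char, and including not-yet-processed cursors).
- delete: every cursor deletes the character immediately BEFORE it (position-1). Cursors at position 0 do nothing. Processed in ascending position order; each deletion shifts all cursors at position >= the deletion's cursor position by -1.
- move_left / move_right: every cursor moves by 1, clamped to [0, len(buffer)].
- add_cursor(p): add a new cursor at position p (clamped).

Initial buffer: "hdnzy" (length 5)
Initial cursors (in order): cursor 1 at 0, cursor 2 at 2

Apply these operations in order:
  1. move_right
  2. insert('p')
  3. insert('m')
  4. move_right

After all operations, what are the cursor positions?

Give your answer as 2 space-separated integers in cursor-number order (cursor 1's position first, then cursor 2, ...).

After op 1 (move_right): buffer="hdnzy" (len 5), cursors c1@1 c2@3, authorship .....
After op 2 (insert('p')): buffer="hpdnpzy" (len 7), cursors c1@2 c2@5, authorship .1..2..
After op 3 (insert('m')): buffer="hpmdnpmzy" (len 9), cursors c1@3 c2@7, authorship .11..22..
After op 4 (move_right): buffer="hpmdnpmzy" (len 9), cursors c1@4 c2@8, authorship .11..22..

Answer: 4 8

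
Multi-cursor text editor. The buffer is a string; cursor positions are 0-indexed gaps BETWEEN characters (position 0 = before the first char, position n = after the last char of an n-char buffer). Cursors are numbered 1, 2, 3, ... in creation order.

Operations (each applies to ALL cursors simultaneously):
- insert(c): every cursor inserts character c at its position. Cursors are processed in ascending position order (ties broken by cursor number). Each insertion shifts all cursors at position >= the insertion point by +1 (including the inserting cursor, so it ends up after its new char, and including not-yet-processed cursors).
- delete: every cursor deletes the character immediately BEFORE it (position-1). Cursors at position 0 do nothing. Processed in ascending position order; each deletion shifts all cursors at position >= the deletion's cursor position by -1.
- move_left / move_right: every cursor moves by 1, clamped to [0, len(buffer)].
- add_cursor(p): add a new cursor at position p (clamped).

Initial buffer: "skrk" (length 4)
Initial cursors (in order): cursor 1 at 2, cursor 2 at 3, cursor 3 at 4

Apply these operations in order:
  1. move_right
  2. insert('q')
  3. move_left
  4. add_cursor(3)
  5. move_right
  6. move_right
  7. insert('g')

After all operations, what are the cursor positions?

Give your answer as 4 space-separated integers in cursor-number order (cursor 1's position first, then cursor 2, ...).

Answer: 7 11 11 7

Derivation:
After op 1 (move_right): buffer="skrk" (len 4), cursors c1@3 c2@4 c3@4, authorship ....
After op 2 (insert('q')): buffer="skrqkqq" (len 7), cursors c1@4 c2@7 c3@7, authorship ...1.23
After op 3 (move_left): buffer="skrqkqq" (len 7), cursors c1@3 c2@6 c3@6, authorship ...1.23
After op 4 (add_cursor(3)): buffer="skrqkqq" (len 7), cursors c1@3 c4@3 c2@6 c3@6, authorship ...1.23
After op 5 (move_right): buffer="skrqkqq" (len 7), cursors c1@4 c4@4 c2@7 c3@7, authorship ...1.23
After op 6 (move_right): buffer="skrqkqq" (len 7), cursors c1@5 c4@5 c2@7 c3@7, authorship ...1.23
After op 7 (insert('g')): buffer="skrqkggqqgg" (len 11), cursors c1@7 c4@7 c2@11 c3@11, authorship ...1.142323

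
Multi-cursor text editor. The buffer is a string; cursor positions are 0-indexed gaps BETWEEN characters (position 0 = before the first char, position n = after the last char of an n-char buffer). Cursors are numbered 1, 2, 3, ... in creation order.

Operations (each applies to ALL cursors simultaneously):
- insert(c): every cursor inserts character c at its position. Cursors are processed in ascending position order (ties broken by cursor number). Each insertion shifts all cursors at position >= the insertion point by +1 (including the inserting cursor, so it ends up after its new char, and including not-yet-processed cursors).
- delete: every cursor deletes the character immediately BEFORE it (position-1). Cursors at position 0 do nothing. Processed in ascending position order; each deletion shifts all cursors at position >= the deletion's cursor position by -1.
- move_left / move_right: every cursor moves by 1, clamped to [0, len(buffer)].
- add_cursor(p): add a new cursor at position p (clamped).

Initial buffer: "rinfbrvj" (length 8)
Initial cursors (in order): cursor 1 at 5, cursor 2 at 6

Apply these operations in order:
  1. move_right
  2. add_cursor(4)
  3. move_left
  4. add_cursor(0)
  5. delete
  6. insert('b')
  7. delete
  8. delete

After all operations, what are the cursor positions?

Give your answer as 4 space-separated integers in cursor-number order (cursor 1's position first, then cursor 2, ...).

After op 1 (move_right): buffer="rinfbrvj" (len 8), cursors c1@6 c2@7, authorship ........
After op 2 (add_cursor(4)): buffer="rinfbrvj" (len 8), cursors c3@4 c1@6 c2@7, authorship ........
After op 3 (move_left): buffer="rinfbrvj" (len 8), cursors c3@3 c1@5 c2@6, authorship ........
After op 4 (add_cursor(0)): buffer="rinfbrvj" (len 8), cursors c4@0 c3@3 c1@5 c2@6, authorship ........
After op 5 (delete): buffer="rifvj" (len 5), cursors c4@0 c3@2 c1@3 c2@3, authorship .....
After op 6 (insert('b')): buffer="bribfbbvj" (len 9), cursors c4@1 c3@4 c1@7 c2@7, authorship 4..3.12..
After op 7 (delete): buffer="rifvj" (len 5), cursors c4@0 c3@2 c1@3 c2@3, authorship .....
After op 8 (delete): buffer="vj" (len 2), cursors c1@0 c2@0 c3@0 c4@0, authorship ..

Answer: 0 0 0 0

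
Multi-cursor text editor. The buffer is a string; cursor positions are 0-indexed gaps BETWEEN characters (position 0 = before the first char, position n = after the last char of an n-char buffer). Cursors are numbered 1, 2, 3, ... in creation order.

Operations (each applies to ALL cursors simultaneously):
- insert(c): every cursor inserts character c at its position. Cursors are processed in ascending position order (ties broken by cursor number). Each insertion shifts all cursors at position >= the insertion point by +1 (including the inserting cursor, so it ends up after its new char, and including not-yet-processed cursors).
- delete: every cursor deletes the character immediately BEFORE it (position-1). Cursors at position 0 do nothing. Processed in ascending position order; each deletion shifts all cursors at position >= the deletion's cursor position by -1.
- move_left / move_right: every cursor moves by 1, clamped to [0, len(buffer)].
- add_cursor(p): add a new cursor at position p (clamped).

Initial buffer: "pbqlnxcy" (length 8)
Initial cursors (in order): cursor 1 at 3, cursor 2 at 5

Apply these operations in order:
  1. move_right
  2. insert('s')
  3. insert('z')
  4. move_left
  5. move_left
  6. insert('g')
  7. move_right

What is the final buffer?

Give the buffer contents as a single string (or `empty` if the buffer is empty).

Answer: pbqlgsznxgszcy

Derivation:
After op 1 (move_right): buffer="pbqlnxcy" (len 8), cursors c1@4 c2@6, authorship ........
After op 2 (insert('s')): buffer="pbqlsnxscy" (len 10), cursors c1@5 c2@8, authorship ....1..2..
After op 3 (insert('z')): buffer="pbqlsznxszcy" (len 12), cursors c1@6 c2@10, authorship ....11..22..
After op 4 (move_left): buffer="pbqlsznxszcy" (len 12), cursors c1@5 c2@9, authorship ....11..22..
After op 5 (move_left): buffer="pbqlsznxszcy" (len 12), cursors c1@4 c2@8, authorship ....11..22..
After op 6 (insert('g')): buffer="pbqlgsznxgszcy" (len 14), cursors c1@5 c2@10, authorship ....111..222..
After op 7 (move_right): buffer="pbqlgsznxgszcy" (len 14), cursors c1@6 c2@11, authorship ....111..222..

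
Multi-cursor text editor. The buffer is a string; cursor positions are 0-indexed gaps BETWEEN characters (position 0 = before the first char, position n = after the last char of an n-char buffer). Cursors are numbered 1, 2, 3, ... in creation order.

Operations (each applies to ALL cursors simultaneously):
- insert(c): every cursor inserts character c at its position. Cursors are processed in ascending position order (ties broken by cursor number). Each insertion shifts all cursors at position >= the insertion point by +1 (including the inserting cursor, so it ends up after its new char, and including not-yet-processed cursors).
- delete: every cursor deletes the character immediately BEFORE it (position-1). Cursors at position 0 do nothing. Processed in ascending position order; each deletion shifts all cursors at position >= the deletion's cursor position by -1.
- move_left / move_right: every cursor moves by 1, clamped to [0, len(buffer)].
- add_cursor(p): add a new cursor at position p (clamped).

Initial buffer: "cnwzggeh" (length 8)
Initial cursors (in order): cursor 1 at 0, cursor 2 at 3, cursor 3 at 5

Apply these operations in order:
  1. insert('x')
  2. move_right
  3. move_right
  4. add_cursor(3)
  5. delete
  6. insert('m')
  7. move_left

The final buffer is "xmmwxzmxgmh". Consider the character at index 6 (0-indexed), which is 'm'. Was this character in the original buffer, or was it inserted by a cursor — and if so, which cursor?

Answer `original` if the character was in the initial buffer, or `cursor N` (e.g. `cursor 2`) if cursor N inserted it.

Answer: cursor 2

Derivation:
After op 1 (insert('x')): buffer="xcnwxzgxgeh" (len 11), cursors c1@1 c2@5 c3@8, authorship 1...2..3...
After op 2 (move_right): buffer="xcnwxzgxgeh" (len 11), cursors c1@2 c2@6 c3@9, authorship 1...2..3...
After op 3 (move_right): buffer="xcnwxzgxgeh" (len 11), cursors c1@3 c2@7 c3@10, authorship 1...2..3...
After op 4 (add_cursor(3)): buffer="xcnwxzgxgeh" (len 11), cursors c1@3 c4@3 c2@7 c3@10, authorship 1...2..3...
After op 5 (delete): buffer="xwxzxgh" (len 7), cursors c1@1 c4@1 c2@4 c3@6, authorship 1.2.3..
After op 6 (insert('m')): buffer="xmmwxzmxgmh" (len 11), cursors c1@3 c4@3 c2@7 c3@10, authorship 114.2.23.3.
After op 7 (move_left): buffer="xmmwxzmxgmh" (len 11), cursors c1@2 c4@2 c2@6 c3@9, authorship 114.2.23.3.
Authorship (.=original, N=cursor N): 1 1 4 . 2 . 2 3 . 3 .
Index 6: author = 2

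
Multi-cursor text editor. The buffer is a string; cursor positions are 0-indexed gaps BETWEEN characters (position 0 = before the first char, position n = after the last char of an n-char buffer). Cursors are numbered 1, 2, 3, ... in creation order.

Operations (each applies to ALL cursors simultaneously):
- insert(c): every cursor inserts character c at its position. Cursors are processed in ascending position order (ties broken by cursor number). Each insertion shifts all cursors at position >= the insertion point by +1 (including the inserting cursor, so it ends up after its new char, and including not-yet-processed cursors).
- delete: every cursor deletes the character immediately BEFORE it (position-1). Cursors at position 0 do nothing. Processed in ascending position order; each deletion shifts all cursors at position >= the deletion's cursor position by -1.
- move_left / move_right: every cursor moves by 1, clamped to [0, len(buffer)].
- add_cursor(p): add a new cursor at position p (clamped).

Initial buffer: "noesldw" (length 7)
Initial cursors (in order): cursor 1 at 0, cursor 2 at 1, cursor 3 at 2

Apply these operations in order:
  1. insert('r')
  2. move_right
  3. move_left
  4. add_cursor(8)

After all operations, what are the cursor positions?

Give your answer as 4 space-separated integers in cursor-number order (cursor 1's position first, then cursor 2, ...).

After op 1 (insert('r')): buffer="rnroresldw" (len 10), cursors c1@1 c2@3 c3@5, authorship 1.2.3.....
After op 2 (move_right): buffer="rnroresldw" (len 10), cursors c1@2 c2@4 c3@6, authorship 1.2.3.....
After op 3 (move_left): buffer="rnroresldw" (len 10), cursors c1@1 c2@3 c3@5, authorship 1.2.3.....
After op 4 (add_cursor(8)): buffer="rnroresldw" (len 10), cursors c1@1 c2@3 c3@5 c4@8, authorship 1.2.3.....

Answer: 1 3 5 8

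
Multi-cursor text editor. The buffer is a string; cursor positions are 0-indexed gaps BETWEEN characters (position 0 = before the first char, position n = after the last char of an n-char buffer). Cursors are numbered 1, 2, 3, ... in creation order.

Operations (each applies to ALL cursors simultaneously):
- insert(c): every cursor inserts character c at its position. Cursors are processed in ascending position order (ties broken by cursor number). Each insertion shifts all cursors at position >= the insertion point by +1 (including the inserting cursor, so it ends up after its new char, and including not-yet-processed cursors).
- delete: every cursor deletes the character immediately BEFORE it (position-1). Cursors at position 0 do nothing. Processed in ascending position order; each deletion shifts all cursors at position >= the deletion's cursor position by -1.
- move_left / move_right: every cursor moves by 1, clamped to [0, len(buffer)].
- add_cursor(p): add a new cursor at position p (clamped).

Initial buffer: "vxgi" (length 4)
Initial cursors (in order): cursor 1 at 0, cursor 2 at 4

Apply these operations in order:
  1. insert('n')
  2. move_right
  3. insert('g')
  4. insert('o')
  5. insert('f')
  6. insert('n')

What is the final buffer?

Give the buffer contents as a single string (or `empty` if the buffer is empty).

After op 1 (insert('n')): buffer="nvxgin" (len 6), cursors c1@1 c2@6, authorship 1....2
After op 2 (move_right): buffer="nvxgin" (len 6), cursors c1@2 c2@6, authorship 1....2
After op 3 (insert('g')): buffer="nvgxging" (len 8), cursors c1@3 c2@8, authorship 1.1...22
After op 4 (insert('o')): buffer="nvgoxgingo" (len 10), cursors c1@4 c2@10, authorship 1.11...222
After op 5 (insert('f')): buffer="nvgofxgingof" (len 12), cursors c1@5 c2@12, authorship 1.111...2222
After op 6 (insert('n')): buffer="nvgofnxgingofn" (len 14), cursors c1@6 c2@14, authorship 1.1111...22222

Answer: nvgofnxgingofn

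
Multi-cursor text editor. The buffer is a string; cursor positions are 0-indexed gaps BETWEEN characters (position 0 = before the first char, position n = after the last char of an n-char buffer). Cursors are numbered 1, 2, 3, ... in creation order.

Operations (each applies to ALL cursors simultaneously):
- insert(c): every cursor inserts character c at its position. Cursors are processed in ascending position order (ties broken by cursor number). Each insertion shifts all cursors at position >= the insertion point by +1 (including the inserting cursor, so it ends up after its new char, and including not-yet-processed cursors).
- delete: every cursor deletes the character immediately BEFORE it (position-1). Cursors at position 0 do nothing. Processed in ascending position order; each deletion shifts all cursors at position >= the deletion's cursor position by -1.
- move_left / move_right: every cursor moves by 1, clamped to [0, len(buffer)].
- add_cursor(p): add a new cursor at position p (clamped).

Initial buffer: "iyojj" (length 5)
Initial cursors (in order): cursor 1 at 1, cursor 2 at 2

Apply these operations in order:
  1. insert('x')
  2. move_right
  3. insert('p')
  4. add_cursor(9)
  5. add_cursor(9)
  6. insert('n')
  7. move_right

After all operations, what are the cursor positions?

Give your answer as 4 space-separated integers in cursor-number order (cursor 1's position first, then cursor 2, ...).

Answer: 6 10 13 13

Derivation:
After op 1 (insert('x')): buffer="ixyxojj" (len 7), cursors c1@2 c2@4, authorship .1.2...
After op 2 (move_right): buffer="ixyxojj" (len 7), cursors c1@3 c2@5, authorship .1.2...
After op 3 (insert('p')): buffer="ixypxopjj" (len 9), cursors c1@4 c2@7, authorship .1.12.2..
After op 4 (add_cursor(9)): buffer="ixypxopjj" (len 9), cursors c1@4 c2@7 c3@9, authorship .1.12.2..
After op 5 (add_cursor(9)): buffer="ixypxopjj" (len 9), cursors c1@4 c2@7 c3@9 c4@9, authorship .1.12.2..
After op 6 (insert('n')): buffer="ixypnxopnjjnn" (len 13), cursors c1@5 c2@9 c3@13 c4@13, authorship .1.112.22..34
After op 7 (move_right): buffer="ixypnxopnjjnn" (len 13), cursors c1@6 c2@10 c3@13 c4@13, authorship .1.112.22..34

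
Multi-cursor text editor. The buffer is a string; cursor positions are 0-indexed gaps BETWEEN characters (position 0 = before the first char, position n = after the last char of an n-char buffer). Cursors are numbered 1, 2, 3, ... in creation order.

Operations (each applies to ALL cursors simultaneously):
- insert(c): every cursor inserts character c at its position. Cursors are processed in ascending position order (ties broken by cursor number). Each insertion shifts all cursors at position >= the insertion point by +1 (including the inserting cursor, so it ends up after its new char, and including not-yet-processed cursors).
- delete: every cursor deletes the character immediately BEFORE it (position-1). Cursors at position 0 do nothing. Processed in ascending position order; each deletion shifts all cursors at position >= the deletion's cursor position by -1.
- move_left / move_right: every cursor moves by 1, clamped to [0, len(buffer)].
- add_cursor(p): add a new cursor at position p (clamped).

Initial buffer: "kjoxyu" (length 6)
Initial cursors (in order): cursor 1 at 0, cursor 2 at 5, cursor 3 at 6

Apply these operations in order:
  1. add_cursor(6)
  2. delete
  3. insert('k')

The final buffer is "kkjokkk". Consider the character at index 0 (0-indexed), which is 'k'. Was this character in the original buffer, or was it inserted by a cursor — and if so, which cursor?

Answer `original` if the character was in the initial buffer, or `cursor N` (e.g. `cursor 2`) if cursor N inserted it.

Answer: cursor 1

Derivation:
After op 1 (add_cursor(6)): buffer="kjoxyu" (len 6), cursors c1@0 c2@5 c3@6 c4@6, authorship ......
After op 2 (delete): buffer="kjo" (len 3), cursors c1@0 c2@3 c3@3 c4@3, authorship ...
After op 3 (insert('k')): buffer="kkjokkk" (len 7), cursors c1@1 c2@7 c3@7 c4@7, authorship 1...234
Authorship (.=original, N=cursor N): 1 . . . 2 3 4
Index 0: author = 1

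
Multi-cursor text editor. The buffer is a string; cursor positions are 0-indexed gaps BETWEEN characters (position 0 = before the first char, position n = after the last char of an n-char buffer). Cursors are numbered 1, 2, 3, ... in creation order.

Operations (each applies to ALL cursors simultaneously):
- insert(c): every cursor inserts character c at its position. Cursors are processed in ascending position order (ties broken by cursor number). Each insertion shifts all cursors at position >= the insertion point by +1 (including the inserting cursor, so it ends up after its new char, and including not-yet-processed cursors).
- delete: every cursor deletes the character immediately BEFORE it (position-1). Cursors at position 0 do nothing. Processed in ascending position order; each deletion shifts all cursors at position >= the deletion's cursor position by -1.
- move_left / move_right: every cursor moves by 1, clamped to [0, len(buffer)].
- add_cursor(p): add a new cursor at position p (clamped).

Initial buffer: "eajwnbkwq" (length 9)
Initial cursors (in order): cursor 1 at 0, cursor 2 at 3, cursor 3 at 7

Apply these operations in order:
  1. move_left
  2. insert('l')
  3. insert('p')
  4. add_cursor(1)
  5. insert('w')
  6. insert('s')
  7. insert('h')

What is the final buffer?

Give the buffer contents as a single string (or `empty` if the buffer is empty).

Answer: lwshpwshealpwshjwnblpwshkwq

Derivation:
After op 1 (move_left): buffer="eajwnbkwq" (len 9), cursors c1@0 c2@2 c3@6, authorship .........
After op 2 (insert('l')): buffer="lealjwnblkwq" (len 12), cursors c1@1 c2@4 c3@9, authorship 1..2....3...
After op 3 (insert('p')): buffer="lpealpjwnblpkwq" (len 15), cursors c1@2 c2@6 c3@12, authorship 11..22....33...
After op 4 (add_cursor(1)): buffer="lpealpjwnblpkwq" (len 15), cursors c4@1 c1@2 c2@6 c3@12, authorship 11..22....33...
After op 5 (insert('w')): buffer="lwpwealpwjwnblpwkwq" (len 19), cursors c4@2 c1@4 c2@9 c3@16, authorship 1411..222....333...
After op 6 (insert('s')): buffer="lwspwsealpwsjwnblpwskwq" (len 23), cursors c4@3 c1@6 c2@12 c3@20, authorship 144111..2222....3333...
After op 7 (insert('h')): buffer="lwshpwshealpwshjwnblpwshkwq" (len 27), cursors c4@4 c1@8 c2@15 c3@24, authorship 14441111..22222....33333...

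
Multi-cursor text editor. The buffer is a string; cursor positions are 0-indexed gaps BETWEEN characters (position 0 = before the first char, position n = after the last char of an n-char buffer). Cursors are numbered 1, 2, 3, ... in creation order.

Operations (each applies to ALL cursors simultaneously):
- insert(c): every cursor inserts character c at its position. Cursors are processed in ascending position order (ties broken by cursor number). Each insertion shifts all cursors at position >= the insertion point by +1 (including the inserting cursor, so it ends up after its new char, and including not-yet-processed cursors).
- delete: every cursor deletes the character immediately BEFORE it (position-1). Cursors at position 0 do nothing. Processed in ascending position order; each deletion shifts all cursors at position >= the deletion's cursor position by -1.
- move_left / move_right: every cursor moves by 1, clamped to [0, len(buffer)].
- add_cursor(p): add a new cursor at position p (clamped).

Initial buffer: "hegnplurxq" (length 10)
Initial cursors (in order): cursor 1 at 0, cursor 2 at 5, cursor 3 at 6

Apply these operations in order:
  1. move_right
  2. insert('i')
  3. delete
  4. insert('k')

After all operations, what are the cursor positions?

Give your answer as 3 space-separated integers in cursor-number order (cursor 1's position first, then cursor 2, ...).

Answer: 2 8 10

Derivation:
After op 1 (move_right): buffer="hegnplurxq" (len 10), cursors c1@1 c2@6 c3@7, authorship ..........
After op 2 (insert('i')): buffer="hiegnpliuirxq" (len 13), cursors c1@2 c2@8 c3@10, authorship .1.....2.3...
After op 3 (delete): buffer="hegnplurxq" (len 10), cursors c1@1 c2@6 c3@7, authorship ..........
After op 4 (insert('k')): buffer="hkegnplkukrxq" (len 13), cursors c1@2 c2@8 c3@10, authorship .1.....2.3...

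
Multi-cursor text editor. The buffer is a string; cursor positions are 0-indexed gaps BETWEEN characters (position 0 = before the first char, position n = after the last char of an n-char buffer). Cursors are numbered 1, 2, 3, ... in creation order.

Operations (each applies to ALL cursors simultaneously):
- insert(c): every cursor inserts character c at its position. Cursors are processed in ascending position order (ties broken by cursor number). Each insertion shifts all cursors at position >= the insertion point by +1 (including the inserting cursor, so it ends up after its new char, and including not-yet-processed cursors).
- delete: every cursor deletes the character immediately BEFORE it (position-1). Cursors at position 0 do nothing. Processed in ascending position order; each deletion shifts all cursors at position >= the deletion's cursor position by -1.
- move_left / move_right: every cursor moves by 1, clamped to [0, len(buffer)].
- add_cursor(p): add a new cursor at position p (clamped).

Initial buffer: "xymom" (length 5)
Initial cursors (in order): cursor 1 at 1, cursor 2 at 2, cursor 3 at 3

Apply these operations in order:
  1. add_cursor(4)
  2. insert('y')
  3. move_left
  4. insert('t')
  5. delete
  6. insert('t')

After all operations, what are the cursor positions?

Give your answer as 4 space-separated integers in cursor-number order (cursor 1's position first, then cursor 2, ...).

Answer: 2 5 8 11

Derivation:
After op 1 (add_cursor(4)): buffer="xymom" (len 5), cursors c1@1 c2@2 c3@3 c4@4, authorship .....
After op 2 (insert('y')): buffer="xyyymyoym" (len 9), cursors c1@2 c2@4 c3@6 c4@8, authorship .1.2.3.4.
After op 3 (move_left): buffer="xyyymyoym" (len 9), cursors c1@1 c2@3 c3@5 c4@7, authorship .1.2.3.4.
After op 4 (insert('t')): buffer="xtyytymtyotym" (len 13), cursors c1@2 c2@5 c3@8 c4@11, authorship .11.22.33.44.
After op 5 (delete): buffer="xyyymyoym" (len 9), cursors c1@1 c2@3 c3@5 c4@7, authorship .1.2.3.4.
After op 6 (insert('t')): buffer="xtyytymtyotym" (len 13), cursors c1@2 c2@5 c3@8 c4@11, authorship .11.22.33.44.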